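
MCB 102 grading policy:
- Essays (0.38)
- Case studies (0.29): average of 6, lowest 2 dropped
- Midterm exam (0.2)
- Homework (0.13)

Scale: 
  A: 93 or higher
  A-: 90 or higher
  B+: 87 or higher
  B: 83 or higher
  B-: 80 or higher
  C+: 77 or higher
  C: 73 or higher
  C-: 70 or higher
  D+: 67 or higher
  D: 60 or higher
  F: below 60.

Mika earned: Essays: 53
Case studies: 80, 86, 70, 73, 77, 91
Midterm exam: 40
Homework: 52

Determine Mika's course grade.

F

Case studies: drop 70, 73 → average of remaining 4 = 334/4 = 83.5
Weighted total:
  Essays 53 × 0.38 = 20.14
  Case studies 83.5 × 0.29 = 24.215
  Midterm exam 40 × 0.2 = 8
  Homework 52 × 0.13 = 6.76
Sum = 59.115
59.115 < 60 → F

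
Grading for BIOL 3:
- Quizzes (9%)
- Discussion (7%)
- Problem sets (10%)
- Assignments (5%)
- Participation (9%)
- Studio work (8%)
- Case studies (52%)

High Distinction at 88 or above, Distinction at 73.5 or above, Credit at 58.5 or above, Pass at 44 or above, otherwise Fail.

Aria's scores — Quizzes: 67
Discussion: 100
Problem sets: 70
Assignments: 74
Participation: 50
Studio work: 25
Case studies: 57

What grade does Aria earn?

Credit

Weighted total:
  Quizzes 67 × 0.09 = 6.03
  Discussion 100 × 0.07 = 7
  Problem sets 70 × 0.1 = 7
  Assignments 74 × 0.05 = 3.7
  Participation 50 × 0.09 = 4.5
  Studio work 25 × 0.08 = 2
  Case studies 57 × 0.52 = 29.64
Sum = 59.87
59.87 is ≥ 58.5 and < 73.5 → Credit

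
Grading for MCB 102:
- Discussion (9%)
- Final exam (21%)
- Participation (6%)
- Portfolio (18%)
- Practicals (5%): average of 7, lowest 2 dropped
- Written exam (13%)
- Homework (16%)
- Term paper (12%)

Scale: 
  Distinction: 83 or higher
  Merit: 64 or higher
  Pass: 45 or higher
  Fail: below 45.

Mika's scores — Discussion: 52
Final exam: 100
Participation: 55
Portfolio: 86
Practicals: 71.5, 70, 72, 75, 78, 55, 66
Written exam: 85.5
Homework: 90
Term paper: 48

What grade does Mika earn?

Merit

Practicals: drop 55, 66 → average of remaining 5 = 366.5/5 = 73.3
Weighted total:
  Discussion 52 × 0.09 = 4.68
  Final exam 100 × 0.21 = 21
  Participation 55 × 0.06 = 3.3
  Portfolio 86 × 0.18 = 15.48
  Practicals 73.3 × 0.05 = 3.665
  Written exam 85.5 × 0.13 = 11.115
  Homework 90 × 0.16 = 14.4
  Term paper 48 × 0.12 = 5.76
Sum = 79.4
79.4 is ≥ 64 and < 83 → Merit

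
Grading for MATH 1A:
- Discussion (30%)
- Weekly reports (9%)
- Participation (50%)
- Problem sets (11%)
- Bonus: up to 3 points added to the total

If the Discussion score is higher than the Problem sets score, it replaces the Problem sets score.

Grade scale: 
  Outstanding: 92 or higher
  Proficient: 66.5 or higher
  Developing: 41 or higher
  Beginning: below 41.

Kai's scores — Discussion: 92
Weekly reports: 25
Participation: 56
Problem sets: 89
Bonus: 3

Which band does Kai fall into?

Proficient

Discussion (92) > Problem sets (89), so Problem sets counts as 92.
Weighted total:
  Discussion 92 × 0.3 = 27.6
  Weekly reports 25 × 0.09 = 2.25
  Participation 56 × 0.5 = 28
  Problem sets 92 × 0.11 = 10.12
Sum = 67.97
Bonus: 67.97 + 3 = 70.97
70.97 is ≥ 66.5 and < 92 → Proficient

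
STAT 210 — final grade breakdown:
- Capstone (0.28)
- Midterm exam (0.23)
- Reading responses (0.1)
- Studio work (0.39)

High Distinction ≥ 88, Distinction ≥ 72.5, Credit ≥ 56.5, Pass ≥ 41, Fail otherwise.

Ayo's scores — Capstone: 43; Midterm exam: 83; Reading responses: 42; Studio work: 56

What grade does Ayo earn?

Weighted total:
  Capstone 43 × 0.28 = 12.04
  Midterm exam 83 × 0.23 = 19.09
  Reading responses 42 × 0.1 = 4.2
  Studio work 56 × 0.39 = 21.84
Sum = 57.17
57.17 is ≥ 56.5 and < 72.5 → Credit

Credit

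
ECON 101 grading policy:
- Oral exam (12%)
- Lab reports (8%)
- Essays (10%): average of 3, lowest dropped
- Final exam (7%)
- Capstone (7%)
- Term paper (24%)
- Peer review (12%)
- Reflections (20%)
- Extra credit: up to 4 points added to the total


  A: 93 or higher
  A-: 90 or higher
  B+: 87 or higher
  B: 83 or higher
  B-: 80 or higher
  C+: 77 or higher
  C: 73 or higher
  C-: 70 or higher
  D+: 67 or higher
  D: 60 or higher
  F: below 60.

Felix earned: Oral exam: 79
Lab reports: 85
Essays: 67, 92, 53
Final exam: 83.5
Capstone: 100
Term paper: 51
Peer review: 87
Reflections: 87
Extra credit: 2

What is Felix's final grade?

Essays: drop 53 → average of remaining 2 = 159/2 = 79.5
Weighted total:
  Oral exam 79 × 0.12 = 9.48
  Lab reports 85 × 0.08 = 6.8
  Essays 79.5 × 0.1 = 7.95
  Final exam 83.5 × 0.07 = 5.845
  Capstone 100 × 0.07 = 7
  Term paper 51 × 0.24 = 12.24
  Peer review 87 × 0.12 = 10.44
  Reflections 87 × 0.2 = 17.4
Sum = 77.155
Extra credit: 77.155 + 2 = 79.155
79.155 is ≥ 77 and < 80 → C+

C+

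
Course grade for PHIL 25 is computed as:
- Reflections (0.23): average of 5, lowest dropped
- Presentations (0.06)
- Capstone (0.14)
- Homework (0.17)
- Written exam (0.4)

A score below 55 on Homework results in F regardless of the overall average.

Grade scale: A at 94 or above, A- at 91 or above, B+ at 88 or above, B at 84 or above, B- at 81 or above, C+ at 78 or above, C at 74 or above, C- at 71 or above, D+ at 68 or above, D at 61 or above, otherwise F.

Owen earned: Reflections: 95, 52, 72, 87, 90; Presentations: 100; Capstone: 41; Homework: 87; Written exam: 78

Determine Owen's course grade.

C

Reflections: drop 52 → average of remaining 4 = 344/4 = 86
Homework score 87 ≥ 55: minimum met.
Weighted total:
  Reflections 86 × 0.23 = 19.78
  Presentations 100 × 0.06 = 6
  Capstone 41 × 0.14 = 5.74
  Homework 87 × 0.17 = 14.79
  Written exam 78 × 0.4 = 31.2
Sum = 77.51
77.51 is ≥ 74 and < 78 → C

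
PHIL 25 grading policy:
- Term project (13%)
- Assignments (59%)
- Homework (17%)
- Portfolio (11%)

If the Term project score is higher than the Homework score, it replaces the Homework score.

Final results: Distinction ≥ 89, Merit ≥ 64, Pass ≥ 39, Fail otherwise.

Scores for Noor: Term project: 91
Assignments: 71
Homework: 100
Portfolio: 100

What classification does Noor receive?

Merit

Term project (91) ≤ Homework (100), so Homework stays at 100.
Weighted total:
  Term project 91 × 0.13 = 11.83
  Assignments 71 × 0.59 = 41.89
  Homework 100 × 0.17 = 17
  Portfolio 100 × 0.11 = 11
Sum = 81.72
81.72 is ≥ 64 and < 89 → Merit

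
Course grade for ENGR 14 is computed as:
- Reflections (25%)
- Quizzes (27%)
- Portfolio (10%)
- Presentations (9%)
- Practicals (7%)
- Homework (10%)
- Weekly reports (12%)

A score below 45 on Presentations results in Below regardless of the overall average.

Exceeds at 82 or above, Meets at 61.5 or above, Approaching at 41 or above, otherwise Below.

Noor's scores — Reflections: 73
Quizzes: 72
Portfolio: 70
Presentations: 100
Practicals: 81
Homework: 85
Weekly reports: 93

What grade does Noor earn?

Presentations score 100 ≥ 45: minimum met.
Weighted total:
  Reflections 73 × 0.25 = 18.25
  Quizzes 72 × 0.27 = 19.44
  Portfolio 70 × 0.1 = 7
  Presentations 100 × 0.09 = 9
  Practicals 81 × 0.07 = 5.67
  Homework 85 × 0.1 = 8.5
  Weekly reports 93 × 0.12 = 11.16
Sum = 79.02
79.02 is ≥ 61.5 and < 82 → Meets

Meets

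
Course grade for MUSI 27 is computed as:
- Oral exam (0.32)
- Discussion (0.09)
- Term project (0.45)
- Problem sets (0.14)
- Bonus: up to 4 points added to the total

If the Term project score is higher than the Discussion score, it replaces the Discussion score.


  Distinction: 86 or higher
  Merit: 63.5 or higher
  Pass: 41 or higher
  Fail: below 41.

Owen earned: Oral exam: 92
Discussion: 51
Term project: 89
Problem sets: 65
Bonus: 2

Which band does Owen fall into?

Distinction

Term project (89) > Discussion (51), so Discussion counts as 89.
Weighted total:
  Oral exam 92 × 0.32 = 29.44
  Discussion 89 × 0.09 = 8.01
  Term project 89 × 0.45 = 40.05
  Problem sets 65 × 0.14 = 9.1
Sum = 86.6
Bonus: 86.6 + 2 = 88.6
88.6 ≥ 86 → Distinction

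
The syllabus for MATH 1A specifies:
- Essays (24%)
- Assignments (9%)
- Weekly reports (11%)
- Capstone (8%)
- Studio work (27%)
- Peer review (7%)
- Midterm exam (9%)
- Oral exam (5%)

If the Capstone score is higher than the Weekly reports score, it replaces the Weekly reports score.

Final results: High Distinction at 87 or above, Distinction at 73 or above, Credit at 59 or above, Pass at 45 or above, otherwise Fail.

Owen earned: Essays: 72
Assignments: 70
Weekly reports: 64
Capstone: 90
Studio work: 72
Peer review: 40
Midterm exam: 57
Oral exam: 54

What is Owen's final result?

Capstone (90) > Weekly reports (64), so Weekly reports counts as 90.
Weighted total:
  Essays 72 × 0.24 = 17.28
  Assignments 70 × 0.09 = 6.3
  Weekly reports 90 × 0.11 = 9.9
  Capstone 90 × 0.08 = 7.2
  Studio work 72 × 0.27 = 19.44
  Peer review 40 × 0.07 = 2.8
  Midterm exam 57 × 0.09 = 5.13
  Oral exam 54 × 0.05 = 2.7
Sum = 70.75
70.75 is ≥ 59 and < 73 → Credit

Credit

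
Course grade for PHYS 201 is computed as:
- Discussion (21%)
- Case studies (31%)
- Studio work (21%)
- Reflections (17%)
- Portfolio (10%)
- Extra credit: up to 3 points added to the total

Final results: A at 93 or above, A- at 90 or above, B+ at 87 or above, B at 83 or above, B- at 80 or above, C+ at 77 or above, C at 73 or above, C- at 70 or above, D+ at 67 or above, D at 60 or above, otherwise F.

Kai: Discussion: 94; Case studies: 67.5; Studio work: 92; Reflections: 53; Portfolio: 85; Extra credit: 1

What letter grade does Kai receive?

C+

Weighted total:
  Discussion 94 × 0.21 = 19.74
  Case studies 67.5 × 0.31 = 20.925
  Studio work 92 × 0.21 = 19.32
  Reflections 53 × 0.17 = 9.01
  Portfolio 85 × 0.1 = 8.5
Sum = 77.495
Extra credit: 77.495 + 1 = 78.495
78.495 is ≥ 77 and < 80 → C+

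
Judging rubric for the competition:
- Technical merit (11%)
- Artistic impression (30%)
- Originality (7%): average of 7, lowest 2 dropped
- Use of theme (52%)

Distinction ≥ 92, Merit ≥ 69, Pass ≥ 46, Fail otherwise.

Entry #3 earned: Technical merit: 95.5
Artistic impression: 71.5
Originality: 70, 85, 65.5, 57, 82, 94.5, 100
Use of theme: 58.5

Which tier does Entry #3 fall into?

Originality: drop 57, 65.5 → average of remaining 5 = 431.5/5 = 86.3
Weighted total:
  Technical merit 95.5 × 0.11 = 10.505
  Artistic impression 71.5 × 0.3 = 21.45
  Originality 86.3 × 0.07 = 6.041
  Use of theme 58.5 × 0.52 = 30.42
Sum = 68.416
68.416 is ≥ 46 and < 69 → Pass

Pass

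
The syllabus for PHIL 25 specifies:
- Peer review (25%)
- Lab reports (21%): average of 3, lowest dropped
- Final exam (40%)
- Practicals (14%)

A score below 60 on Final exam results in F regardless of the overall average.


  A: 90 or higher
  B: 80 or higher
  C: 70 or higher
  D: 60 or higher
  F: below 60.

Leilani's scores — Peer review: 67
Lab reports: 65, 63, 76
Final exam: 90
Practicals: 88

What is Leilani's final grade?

Lab reports: drop 63 → average of remaining 2 = 141/2 = 70.5
Final exam score 90 ≥ 60: minimum met.
Weighted total:
  Peer review 67 × 0.25 = 16.75
  Lab reports 70.5 × 0.21 = 14.805
  Final exam 90 × 0.4 = 36
  Practicals 88 × 0.14 = 12.32
Sum = 79.875
79.875 is ≥ 70 and < 80 → C

C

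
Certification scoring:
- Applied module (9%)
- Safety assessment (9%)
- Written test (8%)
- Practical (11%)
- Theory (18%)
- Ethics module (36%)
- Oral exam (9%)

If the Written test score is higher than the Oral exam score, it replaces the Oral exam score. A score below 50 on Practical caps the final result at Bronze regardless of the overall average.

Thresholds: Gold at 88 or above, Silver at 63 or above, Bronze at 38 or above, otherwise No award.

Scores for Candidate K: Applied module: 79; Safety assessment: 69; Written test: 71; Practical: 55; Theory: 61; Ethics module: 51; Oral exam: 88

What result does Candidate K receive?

Written test (71) ≤ Oral exam (88), so Oral exam stays at 88.
Practical score 55 ≥ 50: minimum met.
Weighted total:
  Applied module 79 × 0.09 = 7.11
  Safety assessment 69 × 0.09 = 6.21
  Written test 71 × 0.08 = 5.68
  Practical 55 × 0.11 = 6.05
  Theory 61 × 0.18 = 10.98
  Ethics module 51 × 0.36 = 18.36
  Oral exam 88 × 0.09 = 7.92
Sum = 62.31
62.31 is ≥ 38 and < 63 → Bronze

Bronze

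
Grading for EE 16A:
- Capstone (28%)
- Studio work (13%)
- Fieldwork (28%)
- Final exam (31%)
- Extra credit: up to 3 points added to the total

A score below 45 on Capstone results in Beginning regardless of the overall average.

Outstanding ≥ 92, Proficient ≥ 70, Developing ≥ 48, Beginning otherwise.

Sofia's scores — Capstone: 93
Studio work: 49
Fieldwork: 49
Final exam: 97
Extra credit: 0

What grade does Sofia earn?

Proficient

Capstone score 93 ≥ 45: minimum met.
Weighted total:
  Capstone 93 × 0.28 = 26.04
  Studio work 49 × 0.13 = 6.37
  Fieldwork 49 × 0.28 = 13.72
  Final exam 97 × 0.31 = 30.07
Sum = 76.2
Extra credit: 76.2 + 0 = 76.2
76.2 is ≥ 70 and < 92 → Proficient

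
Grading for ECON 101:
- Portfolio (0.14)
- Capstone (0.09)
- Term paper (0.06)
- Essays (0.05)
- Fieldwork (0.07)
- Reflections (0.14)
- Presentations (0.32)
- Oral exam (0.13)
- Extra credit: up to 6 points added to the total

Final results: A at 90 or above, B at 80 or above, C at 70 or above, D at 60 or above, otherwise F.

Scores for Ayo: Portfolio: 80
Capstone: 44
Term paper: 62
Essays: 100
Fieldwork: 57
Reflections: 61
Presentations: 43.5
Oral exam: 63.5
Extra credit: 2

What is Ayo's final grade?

Weighted total:
  Portfolio 80 × 0.14 = 11.2
  Capstone 44 × 0.09 = 3.96
  Term paper 62 × 0.06 = 3.72
  Essays 100 × 0.05 = 5
  Fieldwork 57 × 0.07 = 3.99
  Reflections 61 × 0.14 = 8.54
  Presentations 43.5 × 0.32 = 13.92
  Oral exam 63.5 × 0.13 = 8.255
Sum = 58.585
Extra credit: 58.585 + 2 = 60.585
60.585 is ≥ 60 and < 70 → D

D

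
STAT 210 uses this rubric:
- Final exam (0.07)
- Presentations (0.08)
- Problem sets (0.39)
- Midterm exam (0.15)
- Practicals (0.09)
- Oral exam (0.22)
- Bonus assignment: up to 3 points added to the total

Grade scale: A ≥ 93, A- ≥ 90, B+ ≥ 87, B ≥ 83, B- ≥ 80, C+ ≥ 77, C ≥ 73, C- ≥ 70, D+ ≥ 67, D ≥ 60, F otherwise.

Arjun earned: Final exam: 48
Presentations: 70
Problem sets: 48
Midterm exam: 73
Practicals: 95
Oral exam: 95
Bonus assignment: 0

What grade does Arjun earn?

Weighted total:
  Final exam 48 × 0.07 = 3.36
  Presentations 70 × 0.08 = 5.6
  Problem sets 48 × 0.39 = 18.72
  Midterm exam 73 × 0.15 = 10.95
  Practicals 95 × 0.09 = 8.55
  Oral exam 95 × 0.22 = 20.9
Sum = 68.08
Bonus assignment: 68.08 + 0 = 68.08
68.08 is ≥ 67 and < 70 → D+

D+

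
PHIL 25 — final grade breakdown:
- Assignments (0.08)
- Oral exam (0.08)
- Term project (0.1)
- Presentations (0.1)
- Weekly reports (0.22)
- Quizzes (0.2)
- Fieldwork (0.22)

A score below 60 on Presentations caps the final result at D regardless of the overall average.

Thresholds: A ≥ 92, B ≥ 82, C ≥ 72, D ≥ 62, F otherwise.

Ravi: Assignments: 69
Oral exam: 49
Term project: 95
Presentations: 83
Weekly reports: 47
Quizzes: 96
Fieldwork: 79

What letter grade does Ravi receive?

C

Presentations score 83 ≥ 60: minimum met.
Weighted total:
  Assignments 69 × 0.08 = 5.52
  Oral exam 49 × 0.08 = 3.92
  Term project 95 × 0.1 = 9.5
  Presentations 83 × 0.1 = 8.3
  Weekly reports 47 × 0.22 = 10.34
  Quizzes 96 × 0.2 = 19.2
  Fieldwork 79 × 0.22 = 17.38
Sum = 74.16
74.16 is ≥ 72 and < 82 → C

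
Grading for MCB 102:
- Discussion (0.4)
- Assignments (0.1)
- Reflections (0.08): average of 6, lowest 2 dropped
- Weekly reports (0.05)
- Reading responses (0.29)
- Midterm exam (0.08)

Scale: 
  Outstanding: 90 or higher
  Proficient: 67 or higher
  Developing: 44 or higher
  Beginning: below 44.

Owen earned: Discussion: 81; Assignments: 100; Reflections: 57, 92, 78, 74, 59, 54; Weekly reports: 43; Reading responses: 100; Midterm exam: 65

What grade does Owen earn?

Reflections: drop 54, 57 → average of remaining 4 = 303/4 = 75.75
Weighted total:
  Discussion 81 × 0.4 = 32.4
  Assignments 100 × 0.1 = 10
  Reflections 75.75 × 0.08 = 6.06
  Weekly reports 43 × 0.05 = 2.15
  Reading responses 100 × 0.29 = 29
  Midterm exam 65 × 0.08 = 5.2
Sum = 84.81
84.81 is ≥ 67 and < 90 → Proficient

Proficient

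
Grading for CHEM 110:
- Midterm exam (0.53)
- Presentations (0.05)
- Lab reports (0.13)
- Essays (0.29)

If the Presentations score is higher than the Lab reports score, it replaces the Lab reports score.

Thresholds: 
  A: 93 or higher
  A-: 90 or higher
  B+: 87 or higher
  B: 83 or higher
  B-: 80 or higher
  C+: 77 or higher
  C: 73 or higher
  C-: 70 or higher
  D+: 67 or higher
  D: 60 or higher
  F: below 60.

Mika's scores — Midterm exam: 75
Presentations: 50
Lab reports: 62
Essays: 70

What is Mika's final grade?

C-

Presentations (50) ≤ Lab reports (62), so Lab reports stays at 62.
Weighted total:
  Midterm exam 75 × 0.53 = 39.75
  Presentations 50 × 0.05 = 2.5
  Lab reports 62 × 0.13 = 8.06
  Essays 70 × 0.29 = 20.3
Sum = 70.61
70.61 is ≥ 70 and < 73 → C-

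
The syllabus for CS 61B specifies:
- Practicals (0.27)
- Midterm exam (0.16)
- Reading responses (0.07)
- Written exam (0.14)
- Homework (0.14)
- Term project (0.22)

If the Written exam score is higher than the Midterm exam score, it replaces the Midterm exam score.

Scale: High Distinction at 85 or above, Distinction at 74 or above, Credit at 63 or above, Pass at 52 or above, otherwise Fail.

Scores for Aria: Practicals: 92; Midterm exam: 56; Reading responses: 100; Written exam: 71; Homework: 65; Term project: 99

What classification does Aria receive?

Written exam (71) > Midterm exam (56), so Midterm exam counts as 71.
Weighted total:
  Practicals 92 × 0.27 = 24.84
  Midterm exam 71 × 0.16 = 11.36
  Reading responses 100 × 0.07 = 7
  Written exam 71 × 0.14 = 9.94
  Homework 65 × 0.14 = 9.1
  Term project 99 × 0.22 = 21.78
Sum = 84.02
84.02 is ≥ 74 and < 85 → Distinction

Distinction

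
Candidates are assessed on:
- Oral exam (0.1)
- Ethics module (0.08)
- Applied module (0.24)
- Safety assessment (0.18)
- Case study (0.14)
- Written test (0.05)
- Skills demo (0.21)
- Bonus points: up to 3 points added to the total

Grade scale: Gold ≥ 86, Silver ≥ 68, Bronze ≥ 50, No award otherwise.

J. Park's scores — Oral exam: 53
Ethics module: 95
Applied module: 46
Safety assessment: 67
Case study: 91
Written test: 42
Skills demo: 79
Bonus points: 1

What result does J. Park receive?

Silver

Weighted total:
  Oral exam 53 × 0.1 = 5.3
  Ethics module 95 × 0.08 = 7.6
  Applied module 46 × 0.24 = 11.04
  Safety assessment 67 × 0.18 = 12.06
  Case study 91 × 0.14 = 12.74
  Written test 42 × 0.05 = 2.1
  Skills demo 79 × 0.21 = 16.59
Sum = 67.43
Bonus points: 67.43 + 1 = 68.43
68.43 is ≥ 68 and < 86 → Silver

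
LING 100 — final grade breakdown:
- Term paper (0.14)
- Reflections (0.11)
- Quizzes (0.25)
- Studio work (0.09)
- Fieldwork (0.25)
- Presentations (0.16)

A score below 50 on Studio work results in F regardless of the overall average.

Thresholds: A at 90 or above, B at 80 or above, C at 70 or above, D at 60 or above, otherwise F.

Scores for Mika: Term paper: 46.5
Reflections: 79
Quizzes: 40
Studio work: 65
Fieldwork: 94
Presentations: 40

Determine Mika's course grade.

Studio work score 65 ≥ 50: minimum met.
Weighted total:
  Term paper 46.5 × 0.14 = 6.51
  Reflections 79 × 0.11 = 8.69
  Quizzes 40 × 0.25 = 10
  Studio work 65 × 0.09 = 5.85
  Fieldwork 94 × 0.25 = 23.5
  Presentations 40 × 0.16 = 6.4
Sum = 60.95
60.95 is ≥ 60 and < 70 → D

D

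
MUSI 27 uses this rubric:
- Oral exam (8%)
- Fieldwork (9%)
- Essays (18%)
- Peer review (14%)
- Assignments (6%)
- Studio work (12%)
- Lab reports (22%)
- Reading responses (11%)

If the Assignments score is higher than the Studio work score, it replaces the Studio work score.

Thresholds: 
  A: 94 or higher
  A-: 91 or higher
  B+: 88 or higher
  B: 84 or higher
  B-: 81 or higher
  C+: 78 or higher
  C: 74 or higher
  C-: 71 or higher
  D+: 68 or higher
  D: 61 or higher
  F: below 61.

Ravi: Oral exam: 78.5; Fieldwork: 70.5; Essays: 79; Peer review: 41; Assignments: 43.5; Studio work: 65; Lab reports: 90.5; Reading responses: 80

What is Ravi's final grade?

C-

Assignments (43.5) ≤ Studio work (65), so Studio work stays at 65.
Weighted total:
  Oral exam 78.5 × 0.08 = 6.28
  Fieldwork 70.5 × 0.09 = 6.345
  Essays 79 × 0.18 = 14.22
  Peer review 41 × 0.14 = 5.74
  Assignments 43.5 × 0.06 = 2.61
  Studio work 65 × 0.12 = 7.8
  Lab reports 90.5 × 0.22 = 19.91
  Reading responses 80 × 0.11 = 8.8
Sum = 71.705
71.705 is ≥ 71 and < 74 → C-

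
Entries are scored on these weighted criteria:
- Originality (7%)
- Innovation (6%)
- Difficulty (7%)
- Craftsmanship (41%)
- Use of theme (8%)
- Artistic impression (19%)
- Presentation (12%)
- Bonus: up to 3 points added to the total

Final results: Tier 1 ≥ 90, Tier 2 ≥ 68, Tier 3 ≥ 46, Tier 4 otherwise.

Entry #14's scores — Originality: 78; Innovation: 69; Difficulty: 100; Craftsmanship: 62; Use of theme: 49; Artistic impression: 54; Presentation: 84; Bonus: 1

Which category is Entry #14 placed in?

Tier 3

Weighted total:
  Originality 78 × 0.07 = 5.46
  Innovation 69 × 0.06 = 4.14
  Difficulty 100 × 0.07 = 7
  Craftsmanship 62 × 0.41 = 25.42
  Use of theme 49 × 0.08 = 3.92
  Artistic impression 54 × 0.19 = 10.26
  Presentation 84 × 0.12 = 10.08
Sum = 66.28
Bonus: 66.28 + 1 = 67.28
67.28 is ≥ 46 and < 68 → Tier 3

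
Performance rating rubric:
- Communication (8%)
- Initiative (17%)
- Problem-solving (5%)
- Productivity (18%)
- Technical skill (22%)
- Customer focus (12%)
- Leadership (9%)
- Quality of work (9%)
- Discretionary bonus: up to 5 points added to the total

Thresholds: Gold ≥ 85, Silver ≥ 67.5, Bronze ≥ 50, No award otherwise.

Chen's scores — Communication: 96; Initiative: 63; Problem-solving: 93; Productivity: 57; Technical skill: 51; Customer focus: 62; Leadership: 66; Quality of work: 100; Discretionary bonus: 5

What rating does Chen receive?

Weighted total:
  Communication 96 × 0.08 = 7.68
  Initiative 63 × 0.17 = 10.71
  Problem-solving 93 × 0.05 = 4.65
  Productivity 57 × 0.18 = 10.26
  Technical skill 51 × 0.22 = 11.22
  Customer focus 62 × 0.12 = 7.44
  Leadership 66 × 0.09 = 5.94
  Quality of work 100 × 0.09 = 9
Sum = 66.9
Discretionary bonus: 66.9 + 5 = 71.9
71.9 is ≥ 67.5 and < 85 → Silver

Silver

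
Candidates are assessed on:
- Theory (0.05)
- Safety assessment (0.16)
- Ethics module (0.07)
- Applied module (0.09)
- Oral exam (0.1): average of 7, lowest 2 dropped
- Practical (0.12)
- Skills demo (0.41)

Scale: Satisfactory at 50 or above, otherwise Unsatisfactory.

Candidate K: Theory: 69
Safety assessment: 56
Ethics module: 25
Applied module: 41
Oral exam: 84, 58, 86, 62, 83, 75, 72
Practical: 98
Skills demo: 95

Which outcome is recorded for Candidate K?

Satisfactory

Oral exam: drop 58, 62 → average of remaining 5 = 400/5 = 80
Weighted total:
  Theory 69 × 0.05 = 3.45
  Safety assessment 56 × 0.16 = 8.96
  Ethics module 25 × 0.07 = 1.75
  Applied module 41 × 0.09 = 3.69
  Oral exam 80 × 0.1 = 8
  Practical 98 × 0.12 = 11.76
  Skills demo 95 × 0.41 = 38.95
Sum = 76.56
76.56 ≥ 50 → Satisfactory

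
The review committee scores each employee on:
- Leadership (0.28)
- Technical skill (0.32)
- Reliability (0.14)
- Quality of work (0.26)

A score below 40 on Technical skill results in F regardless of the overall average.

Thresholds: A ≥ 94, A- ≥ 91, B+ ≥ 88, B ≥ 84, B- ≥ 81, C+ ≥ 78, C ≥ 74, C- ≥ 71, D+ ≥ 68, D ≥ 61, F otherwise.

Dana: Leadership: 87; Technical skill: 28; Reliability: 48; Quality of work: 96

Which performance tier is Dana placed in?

Technical skill score 28 < 40: minimum not met.
Weighted total:
  Leadership 87 × 0.28 = 24.36
  Technical skill 28 × 0.32 = 8.96
  Reliability 48 × 0.14 = 6.72
  Quality of work 96 × 0.26 = 24.96
Sum = 65
Because the Technical skill minimum was not met, the result is F.

F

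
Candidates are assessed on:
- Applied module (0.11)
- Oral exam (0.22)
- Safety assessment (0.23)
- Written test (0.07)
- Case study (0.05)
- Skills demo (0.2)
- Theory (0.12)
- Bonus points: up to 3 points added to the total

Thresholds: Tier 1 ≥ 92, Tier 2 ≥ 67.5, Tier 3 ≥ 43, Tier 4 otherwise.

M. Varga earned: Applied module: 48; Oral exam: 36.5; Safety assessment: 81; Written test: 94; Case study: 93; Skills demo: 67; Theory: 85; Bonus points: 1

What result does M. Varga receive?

Weighted total:
  Applied module 48 × 0.11 = 5.28
  Oral exam 36.5 × 0.22 = 8.03
  Safety assessment 81 × 0.23 = 18.63
  Written test 94 × 0.07 = 6.58
  Case study 93 × 0.05 = 4.65
  Skills demo 67 × 0.2 = 13.4
  Theory 85 × 0.12 = 10.2
Sum = 66.77
Bonus points: 66.77 + 1 = 67.77
67.77 is ≥ 67.5 and < 92 → Tier 2

Tier 2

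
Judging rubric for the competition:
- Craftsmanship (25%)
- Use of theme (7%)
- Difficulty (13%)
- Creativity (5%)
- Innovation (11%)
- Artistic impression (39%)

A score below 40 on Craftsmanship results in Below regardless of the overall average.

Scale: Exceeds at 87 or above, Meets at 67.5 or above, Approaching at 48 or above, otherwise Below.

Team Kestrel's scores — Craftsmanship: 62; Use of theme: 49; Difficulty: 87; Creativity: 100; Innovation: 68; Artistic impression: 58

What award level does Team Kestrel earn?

Craftsmanship score 62 ≥ 40: minimum met.
Weighted total:
  Craftsmanship 62 × 0.25 = 15.5
  Use of theme 49 × 0.07 = 3.43
  Difficulty 87 × 0.13 = 11.31
  Creativity 100 × 0.05 = 5
  Innovation 68 × 0.11 = 7.48
  Artistic impression 58 × 0.39 = 22.62
Sum = 65.34
65.34 is ≥ 48 and < 67.5 → Approaching

Approaching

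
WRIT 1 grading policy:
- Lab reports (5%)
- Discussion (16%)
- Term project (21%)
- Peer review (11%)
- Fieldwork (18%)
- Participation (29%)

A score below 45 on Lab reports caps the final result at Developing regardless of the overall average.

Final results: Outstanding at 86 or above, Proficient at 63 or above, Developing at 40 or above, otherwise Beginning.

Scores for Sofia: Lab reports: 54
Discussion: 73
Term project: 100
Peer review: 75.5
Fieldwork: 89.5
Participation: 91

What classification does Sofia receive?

Outstanding

Lab reports score 54 ≥ 45: minimum met.
Weighted total:
  Lab reports 54 × 0.05 = 2.7
  Discussion 73 × 0.16 = 11.68
  Term project 100 × 0.21 = 21
  Peer review 75.5 × 0.11 = 8.305
  Fieldwork 89.5 × 0.18 = 16.11
  Participation 91 × 0.29 = 26.39
Sum = 86.185
86.185 ≥ 86 → Outstanding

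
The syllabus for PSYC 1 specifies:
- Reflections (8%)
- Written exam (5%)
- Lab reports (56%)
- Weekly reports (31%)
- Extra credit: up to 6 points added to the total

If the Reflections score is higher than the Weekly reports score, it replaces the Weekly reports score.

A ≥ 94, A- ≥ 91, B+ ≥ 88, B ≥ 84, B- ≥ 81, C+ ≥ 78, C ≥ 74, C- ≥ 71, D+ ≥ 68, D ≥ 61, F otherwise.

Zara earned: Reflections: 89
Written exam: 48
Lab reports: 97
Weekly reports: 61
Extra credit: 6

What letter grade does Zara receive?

Reflections (89) > Weekly reports (61), so Weekly reports counts as 89.
Weighted total:
  Reflections 89 × 0.08 = 7.12
  Written exam 48 × 0.05 = 2.4
  Lab reports 97 × 0.56 = 54.32
  Weekly reports 89 × 0.31 = 27.59
Sum = 91.43
Extra credit: 91.43 + 6 = 97.43
97.43 ≥ 94 → A

A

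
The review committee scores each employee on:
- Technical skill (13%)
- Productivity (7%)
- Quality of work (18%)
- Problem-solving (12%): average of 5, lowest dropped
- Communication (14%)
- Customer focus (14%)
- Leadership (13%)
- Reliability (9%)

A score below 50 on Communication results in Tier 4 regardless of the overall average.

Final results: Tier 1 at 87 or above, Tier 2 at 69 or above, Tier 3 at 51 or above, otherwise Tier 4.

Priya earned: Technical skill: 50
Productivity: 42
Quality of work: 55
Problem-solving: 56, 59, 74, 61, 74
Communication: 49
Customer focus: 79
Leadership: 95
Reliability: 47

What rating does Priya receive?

Problem-solving: drop 56 → average of remaining 4 = 268/4 = 67
Communication score 49 < 50: minimum not met.
Weighted total:
  Technical skill 50 × 0.13 = 6.5
  Productivity 42 × 0.07 = 2.94
  Quality of work 55 × 0.18 = 9.9
  Problem-solving 67 × 0.12 = 8.04
  Communication 49 × 0.14 = 6.86
  Customer focus 79 × 0.14 = 11.06
  Leadership 95 × 0.13 = 12.35
  Reliability 47 × 0.09 = 4.23
Sum = 61.88
Because the Communication minimum was not met, the result is Tier 4.

Tier 4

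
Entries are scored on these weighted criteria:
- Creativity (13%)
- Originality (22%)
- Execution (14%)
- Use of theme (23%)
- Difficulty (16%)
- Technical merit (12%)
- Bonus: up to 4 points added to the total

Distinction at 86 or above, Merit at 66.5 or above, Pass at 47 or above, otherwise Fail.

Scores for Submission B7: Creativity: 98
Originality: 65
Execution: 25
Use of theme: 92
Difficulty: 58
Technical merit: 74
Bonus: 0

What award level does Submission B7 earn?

Merit

Weighted total:
  Creativity 98 × 0.13 = 12.74
  Originality 65 × 0.22 = 14.3
  Execution 25 × 0.14 = 3.5
  Use of theme 92 × 0.23 = 21.16
  Difficulty 58 × 0.16 = 9.28
  Technical merit 74 × 0.12 = 8.88
Sum = 69.86
Bonus: 69.86 + 0 = 69.86
69.86 is ≥ 66.5 and < 86 → Merit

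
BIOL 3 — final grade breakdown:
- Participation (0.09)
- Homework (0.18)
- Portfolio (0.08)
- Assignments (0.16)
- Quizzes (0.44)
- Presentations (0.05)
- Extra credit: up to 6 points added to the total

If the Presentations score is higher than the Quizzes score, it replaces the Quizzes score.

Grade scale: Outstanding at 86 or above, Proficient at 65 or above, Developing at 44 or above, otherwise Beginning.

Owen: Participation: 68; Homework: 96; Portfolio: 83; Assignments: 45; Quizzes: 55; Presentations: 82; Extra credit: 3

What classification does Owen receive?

Presentations (82) > Quizzes (55), so Quizzes counts as 82.
Weighted total:
  Participation 68 × 0.09 = 6.12
  Homework 96 × 0.18 = 17.28
  Portfolio 83 × 0.08 = 6.64
  Assignments 45 × 0.16 = 7.2
  Quizzes 82 × 0.44 = 36.08
  Presentations 82 × 0.05 = 4.1
Sum = 77.42
Extra credit: 77.42 + 3 = 80.42
80.42 is ≥ 65 and < 86 → Proficient

Proficient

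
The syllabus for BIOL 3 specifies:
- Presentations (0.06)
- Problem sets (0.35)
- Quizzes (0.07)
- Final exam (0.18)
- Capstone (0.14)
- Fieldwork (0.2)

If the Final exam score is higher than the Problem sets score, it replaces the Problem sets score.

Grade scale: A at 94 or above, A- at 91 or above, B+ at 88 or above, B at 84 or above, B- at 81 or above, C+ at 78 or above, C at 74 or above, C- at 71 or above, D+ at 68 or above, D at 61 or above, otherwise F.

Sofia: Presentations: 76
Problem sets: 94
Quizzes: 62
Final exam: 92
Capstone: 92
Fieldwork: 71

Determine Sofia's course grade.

Final exam (92) ≤ Problem sets (94), so Problem sets stays at 94.
Weighted total:
  Presentations 76 × 0.06 = 4.56
  Problem sets 94 × 0.35 = 32.9
  Quizzes 62 × 0.07 = 4.34
  Final exam 92 × 0.18 = 16.56
  Capstone 92 × 0.14 = 12.88
  Fieldwork 71 × 0.2 = 14.2
Sum = 85.44
85.44 is ≥ 84 and < 88 → B

B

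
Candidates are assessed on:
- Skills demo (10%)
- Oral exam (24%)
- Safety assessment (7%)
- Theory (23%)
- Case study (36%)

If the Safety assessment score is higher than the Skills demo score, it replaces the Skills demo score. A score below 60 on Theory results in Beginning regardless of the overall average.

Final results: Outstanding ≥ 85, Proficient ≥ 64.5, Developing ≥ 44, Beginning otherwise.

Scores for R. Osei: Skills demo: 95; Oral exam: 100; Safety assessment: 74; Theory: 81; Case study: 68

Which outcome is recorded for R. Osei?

Proficient

Safety assessment (74) ≤ Skills demo (95), so Skills demo stays at 95.
Theory score 81 ≥ 60: minimum met.
Weighted total:
  Skills demo 95 × 0.1 = 9.5
  Oral exam 100 × 0.24 = 24
  Safety assessment 74 × 0.07 = 5.18
  Theory 81 × 0.23 = 18.63
  Case study 68 × 0.36 = 24.48
Sum = 81.79
81.79 is ≥ 64.5 and < 85 → Proficient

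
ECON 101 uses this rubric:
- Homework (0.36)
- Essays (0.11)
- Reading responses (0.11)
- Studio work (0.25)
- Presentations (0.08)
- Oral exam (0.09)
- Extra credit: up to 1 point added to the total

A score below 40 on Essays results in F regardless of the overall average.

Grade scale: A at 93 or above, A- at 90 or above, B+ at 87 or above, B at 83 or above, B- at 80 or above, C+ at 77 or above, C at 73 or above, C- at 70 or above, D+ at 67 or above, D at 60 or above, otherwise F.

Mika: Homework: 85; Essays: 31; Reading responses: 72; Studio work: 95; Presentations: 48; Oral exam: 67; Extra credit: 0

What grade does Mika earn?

F

Essays score 31 < 40: minimum not met.
Weighted total:
  Homework 85 × 0.36 = 30.6
  Essays 31 × 0.11 = 3.41
  Reading responses 72 × 0.11 = 7.92
  Studio work 95 × 0.25 = 23.75
  Presentations 48 × 0.08 = 3.84
  Oral exam 67 × 0.09 = 6.03
Sum = 75.55
Extra credit: 75.55 + 0 = 75.55
Because the Essays minimum was not met, the result is F.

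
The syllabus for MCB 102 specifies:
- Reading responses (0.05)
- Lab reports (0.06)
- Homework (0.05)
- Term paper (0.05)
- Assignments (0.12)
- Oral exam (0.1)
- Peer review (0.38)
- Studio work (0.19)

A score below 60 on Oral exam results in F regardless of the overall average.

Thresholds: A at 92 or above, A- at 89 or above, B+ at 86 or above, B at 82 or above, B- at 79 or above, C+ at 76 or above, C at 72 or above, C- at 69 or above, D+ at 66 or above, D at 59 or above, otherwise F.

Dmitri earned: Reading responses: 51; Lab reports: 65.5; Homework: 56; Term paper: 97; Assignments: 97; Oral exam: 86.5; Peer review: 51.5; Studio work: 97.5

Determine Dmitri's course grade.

Oral exam score 86.5 ≥ 60: minimum met.
Weighted total:
  Reading responses 51 × 0.05 = 2.55
  Lab reports 65.5 × 0.06 = 3.93
  Homework 56 × 0.05 = 2.8
  Term paper 97 × 0.05 = 4.85
  Assignments 97 × 0.12 = 11.64
  Oral exam 86.5 × 0.1 = 8.65
  Peer review 51.5 × 0.38 = 19.57
  Studio work 97.5 × 0.19 = 18.525
Sum = 72.515
72.515 is ≥ 72 and < 76 → C

C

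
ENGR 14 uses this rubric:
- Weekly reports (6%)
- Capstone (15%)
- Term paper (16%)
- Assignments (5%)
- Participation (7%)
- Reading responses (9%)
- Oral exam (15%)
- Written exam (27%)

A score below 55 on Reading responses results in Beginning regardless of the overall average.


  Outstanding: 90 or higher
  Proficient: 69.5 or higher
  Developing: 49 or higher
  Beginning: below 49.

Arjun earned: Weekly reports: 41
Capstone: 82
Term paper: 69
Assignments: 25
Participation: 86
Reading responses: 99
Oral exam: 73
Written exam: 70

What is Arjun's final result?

Proficient

Reading responses score 99 ≥ 55: minimum met.
Weighted total:
  Weekly reports 41 × 0.06 = 2.46
  Capstone 82 × 0.15 = 12.3
  Term paper 69 × 0.16 = 11.04
  Assignments 25 × 0.05 = 1.25
  Participation 86 × 0.07 = 6.02
  Reading responses 99 × 0.09 = 8.91
  Oral exam 73 × 0.15 = 10.95
  Written exam 70 × 0.27 = 18.9
Sum = 71.83
71.83 is ≥ 69.5 and < 90 → Proficient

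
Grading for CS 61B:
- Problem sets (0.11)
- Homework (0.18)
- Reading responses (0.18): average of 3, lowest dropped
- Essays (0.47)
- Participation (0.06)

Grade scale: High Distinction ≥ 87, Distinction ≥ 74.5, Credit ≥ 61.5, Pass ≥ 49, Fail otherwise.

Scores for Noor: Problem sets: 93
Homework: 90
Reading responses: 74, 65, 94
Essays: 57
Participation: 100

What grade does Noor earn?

Reading responses: drop 65 → average of remaining 2 = 168/2 = 84
Weighted total:
  Problem sets 93 × 0.11 = 10.23
  Homework 90 × 0.18 = 16.2
  Reading responses 84 × 0.18 = 15.12
  Essays 57 × 0.47 = 26.79
  Participation 100 × 0.06 = 6
Sum = 74.34
74.34 is ≥ 61.5 and < 74.5 → Credit

Credit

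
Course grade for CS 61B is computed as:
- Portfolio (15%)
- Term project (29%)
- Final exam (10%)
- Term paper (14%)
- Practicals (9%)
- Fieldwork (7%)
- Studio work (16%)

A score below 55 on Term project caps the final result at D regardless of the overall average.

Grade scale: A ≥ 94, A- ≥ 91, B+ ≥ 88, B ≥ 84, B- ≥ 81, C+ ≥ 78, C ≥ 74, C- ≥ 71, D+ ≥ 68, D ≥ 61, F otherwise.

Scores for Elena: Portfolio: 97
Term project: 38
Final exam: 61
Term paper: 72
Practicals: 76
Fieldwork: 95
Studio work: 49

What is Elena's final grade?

D

Term project score 38 < 55: minimum not met.
Weighted total:
  Portfolio 97 × 0.15 = 14.55
  Term project 38 × 0.29 = 11.02
  Final exam 61 × 0.1 = 6.1
  Term paper 72 × 0.14 = 10.08
  Practicals 76 × 0.09 = 6.84
  Fieldwork 95 × 0.07 = 6.65
  Studio work 49 × 0.16 = 7.84
Sum = 63.08
63.08 would be D; cap at D applies → D.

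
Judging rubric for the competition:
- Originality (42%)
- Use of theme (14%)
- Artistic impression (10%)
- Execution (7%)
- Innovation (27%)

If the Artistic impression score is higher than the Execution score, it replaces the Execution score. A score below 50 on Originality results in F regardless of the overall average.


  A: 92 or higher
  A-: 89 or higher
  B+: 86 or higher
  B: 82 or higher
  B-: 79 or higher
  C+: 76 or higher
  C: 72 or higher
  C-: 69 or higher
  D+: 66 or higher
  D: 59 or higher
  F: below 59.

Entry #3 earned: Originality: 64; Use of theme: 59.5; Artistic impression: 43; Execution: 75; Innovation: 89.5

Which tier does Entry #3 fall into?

Artistic impression (43) ≤ Execution (75), so Execution stays at 75.
Originality score 64 ≥ 50: minimum met.
Weighted total:
  Originality 64 × 0.42 = 26.88
  Use of theme 59.5 × 0.14 = 8.33
  Artistic impression 43 × 0.1 = 4.3
  Execution 75 × 0.07 = 5.25
  Innovation 89.5 × 0.27 = 24.165
Sum = 68.925
68.925 is ≥ 66 and < 69 → D+

D+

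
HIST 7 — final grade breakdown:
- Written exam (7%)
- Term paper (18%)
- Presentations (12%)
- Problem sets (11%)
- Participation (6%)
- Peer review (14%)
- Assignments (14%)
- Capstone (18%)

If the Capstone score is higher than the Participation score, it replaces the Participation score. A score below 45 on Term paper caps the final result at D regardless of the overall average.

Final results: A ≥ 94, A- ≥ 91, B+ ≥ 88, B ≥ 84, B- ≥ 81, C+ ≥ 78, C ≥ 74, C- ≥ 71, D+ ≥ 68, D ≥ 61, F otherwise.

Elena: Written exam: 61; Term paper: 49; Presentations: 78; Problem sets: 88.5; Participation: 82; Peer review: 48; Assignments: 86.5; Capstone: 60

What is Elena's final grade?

Capstone (60) ≤ Participation (82), so Participation stays at 82.
Term paper score 49 ≥ 45: minimum met.
Weighted total:
  Written exam 61 × 0.07 = 4.27
  Term paper 49 × 0.18 = 8.82
  Presentations 78 × 0.12 = 9.36
  Problem sets 88.5 × 0.11 = 9.735
  Participation 82 × 0.06 = 4.92
  Peer review 48 × 0.14 = 6.72
  Assignments 86.5 × 0.14 = 12.11
  Capstone 60 × 0.18 = 10.8
Sum = 66.735
66.735 is ≥ 61 and < 68 → D

D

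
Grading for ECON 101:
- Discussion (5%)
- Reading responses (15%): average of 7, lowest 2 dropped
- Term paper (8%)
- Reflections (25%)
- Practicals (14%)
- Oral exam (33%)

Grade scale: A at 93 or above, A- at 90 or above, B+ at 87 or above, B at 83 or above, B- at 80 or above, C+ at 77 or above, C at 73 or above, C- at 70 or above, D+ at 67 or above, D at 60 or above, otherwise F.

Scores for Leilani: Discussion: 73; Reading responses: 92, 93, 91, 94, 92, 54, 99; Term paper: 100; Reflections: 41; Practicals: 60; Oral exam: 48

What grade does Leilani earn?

Reading responses: drop 54, 91 → average of remaining 5 = 470/5 = 94
Weighted total:
  Discussion 73 × 0.05 = 3.65
  Reading responses 94 × 0.15 = 14.1
  Term paper 100 × 0.08 = 8
  Reflections 41 × 0.25 = 10.25
  Practicals 60 × 0.14 = 8.4
  Oral exam 48 × 0.33 = 15.84
Sum = 60.24
60.24 is ≥ 60 and < 67 → D

D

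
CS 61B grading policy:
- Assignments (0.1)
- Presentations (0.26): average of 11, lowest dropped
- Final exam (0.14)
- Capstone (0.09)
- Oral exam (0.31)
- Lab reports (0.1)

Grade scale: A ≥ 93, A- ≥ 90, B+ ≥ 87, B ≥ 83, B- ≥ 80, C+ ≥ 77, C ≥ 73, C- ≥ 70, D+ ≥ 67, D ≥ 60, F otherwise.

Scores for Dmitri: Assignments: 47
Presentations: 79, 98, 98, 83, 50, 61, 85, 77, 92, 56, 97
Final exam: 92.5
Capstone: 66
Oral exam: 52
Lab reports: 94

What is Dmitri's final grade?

C-

Presentations: drop 50 → average of remaining 10 = 826/10 = 82.6
Weighted total:
  Assignments 47 × 0.1 = 4.7
  Presentations 82.6 × 0.26 = 21.476
  Final exam 92.5 × 0.14 = 12.95
  Capstone 66 × 0.09 = 5.94
  Oral exam 52 × 0.31 = 16.12
  Lab reports 94 × 0.1 = 9.4
Sum = 70.586
70.586 is ≥ 70 and < 73 → C-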